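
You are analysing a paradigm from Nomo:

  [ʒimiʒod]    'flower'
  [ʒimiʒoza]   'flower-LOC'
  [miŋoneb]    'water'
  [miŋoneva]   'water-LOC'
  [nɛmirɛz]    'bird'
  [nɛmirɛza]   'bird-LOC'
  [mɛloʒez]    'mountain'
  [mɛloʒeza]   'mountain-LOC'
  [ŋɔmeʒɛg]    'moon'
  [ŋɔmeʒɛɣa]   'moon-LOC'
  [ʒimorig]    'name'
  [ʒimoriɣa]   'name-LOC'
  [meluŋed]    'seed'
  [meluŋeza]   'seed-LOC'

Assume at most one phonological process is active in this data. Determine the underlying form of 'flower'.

The stem for 'flower' ends in [d] in [ʒimiʒod] but [z] in [ʒimiʒoza].
The stem 'mountain' ([mɛloʒez], [mɛloʒeza]) shows [z] unchanged in both environments, so [z] cannot be basic with [d] derived in isolation.
Therefore /d/ is basic and [z] is derived by intervocalic spirantization (voiced stops become fricatives between vowels).
So 'flower' = /ʒimiʒod/.

/ʒimiʒod/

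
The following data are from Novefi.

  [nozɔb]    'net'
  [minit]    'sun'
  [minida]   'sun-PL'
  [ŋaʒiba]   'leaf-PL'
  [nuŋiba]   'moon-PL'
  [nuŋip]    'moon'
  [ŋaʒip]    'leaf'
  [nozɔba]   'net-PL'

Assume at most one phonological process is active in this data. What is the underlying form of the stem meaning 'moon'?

In [nuŋiba] and [nuŋip] the final segment of 'moon' alternates: [b] ~ [p].
The stem 'net' ([nozɔba], [nozɔb]) shows [b] unchanged in both environments, so [b] cannot be basic with [p] derived in isolation.
Therefore /p/ is basic and [b] is derived by intervocalic voicing (voiceless stops become voiced between vowels).
Hence 'moon' is /nuŋip/ underlyingly.

/nuŋip/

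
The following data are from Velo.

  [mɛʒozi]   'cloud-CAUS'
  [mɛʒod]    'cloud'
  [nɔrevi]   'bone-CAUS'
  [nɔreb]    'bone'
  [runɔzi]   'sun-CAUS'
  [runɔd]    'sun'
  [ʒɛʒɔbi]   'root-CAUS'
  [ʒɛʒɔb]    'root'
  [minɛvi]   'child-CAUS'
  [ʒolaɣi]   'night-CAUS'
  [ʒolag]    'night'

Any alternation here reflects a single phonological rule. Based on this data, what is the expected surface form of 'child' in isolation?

[minɛb]

In [nɔrevi] and [nɔreb] the final segment of 'bone' alternates: [v] ~ [b].
If /b/ were underlying and a rule turned it into [v] before the CAUS suffix, 'root' would also alternate; but it has [b] in both [ʒɛʒɔbi] and [ʒɛʒɔb].
Therefore /v/ is basic and [b] is derived by word-final hardening (voiced fricatives become stops word-finally).
The one attested form of 'child', [minɛvi], shows underlying /minɛv/. Applying the same rule word-finally gives [minɛb].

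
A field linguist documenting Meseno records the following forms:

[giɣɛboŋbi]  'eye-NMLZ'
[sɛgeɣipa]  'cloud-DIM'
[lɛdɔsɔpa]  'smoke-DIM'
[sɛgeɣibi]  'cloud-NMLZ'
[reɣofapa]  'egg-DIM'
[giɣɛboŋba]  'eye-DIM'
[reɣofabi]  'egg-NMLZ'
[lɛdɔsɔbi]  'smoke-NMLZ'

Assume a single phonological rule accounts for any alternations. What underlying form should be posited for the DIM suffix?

/-pa/

The DIM morpheme has two allomorphs, [-ba] and [-pa].
The NMLZ suffix, which begins with [b], is invariant after every stem; so [b] is not altered by any rule here.
So the underlying form is /-pa/, and voiceless stops become voiced after a nasal.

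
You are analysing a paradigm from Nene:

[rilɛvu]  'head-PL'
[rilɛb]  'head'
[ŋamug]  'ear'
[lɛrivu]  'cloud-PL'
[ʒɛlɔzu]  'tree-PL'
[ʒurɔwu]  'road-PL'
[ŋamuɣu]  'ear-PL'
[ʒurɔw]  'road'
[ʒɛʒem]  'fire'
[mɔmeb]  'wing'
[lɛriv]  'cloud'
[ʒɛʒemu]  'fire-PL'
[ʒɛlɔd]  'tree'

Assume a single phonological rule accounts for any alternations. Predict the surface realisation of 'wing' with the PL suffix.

[mɔmevu]

The root 'head' surfaces as [rilɛb] and [rilɛvu], with a stem-final [b] ~ [v] alternation.
Compare 'cloud', with invariant [v] in [lɛriv] and [lɛrivu]: an analysis with underlying /v/ and a rule producing [b] in isolation would wrongly predict alternation here too.
So /b/ is underlying, and a rule of intervocalic spirantization — voiced stops become fricatives between vowels — gives [v].
The one attested form of 'wing', [mɔmeb], shows underlying /mɔmeb/. Applying the same rule between vowels gives [mɔmevu].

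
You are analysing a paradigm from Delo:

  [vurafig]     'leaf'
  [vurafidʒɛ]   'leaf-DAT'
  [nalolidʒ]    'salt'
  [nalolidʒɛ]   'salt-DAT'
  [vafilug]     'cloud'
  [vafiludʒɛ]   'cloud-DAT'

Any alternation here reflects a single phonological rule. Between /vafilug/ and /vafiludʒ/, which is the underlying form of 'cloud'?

/vafilug/

'cloud' shows [g] ~ [dʒ] at the end of the stem ([vafilug] vs [vafiludʒɛ]).
Compare 'salt', with invariant [dʒ] in [nalolidʒ] and [nalolidʒɛ]: an analysis with underlying /dʒ/ and a rule producing [g] in isolation would wrongly predict alternation here too.
The alternation reflects palatalization before a front vowel: /g/ becomes palato-alveolar [dʒ] before a front vowel. /g/ is underlying.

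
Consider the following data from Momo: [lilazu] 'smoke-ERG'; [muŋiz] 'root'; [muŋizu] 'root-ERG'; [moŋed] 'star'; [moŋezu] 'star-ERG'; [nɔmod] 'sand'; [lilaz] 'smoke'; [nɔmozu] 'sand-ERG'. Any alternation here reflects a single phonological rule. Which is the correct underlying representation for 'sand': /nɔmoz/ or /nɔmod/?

/nɔmod/

The root 'sand' surfaces as [nɔmod] and [nɔmozu], with a stem-final [d] ~ [z] alternation.
But 'smoke' keeps [z] in both environments ([lilaz], [lilazu]), so there is no rule changing /z/ to [d] in isolation.
The underlying segment must be /d/; voiced stops become fricatives between vowels, yielding [z] there.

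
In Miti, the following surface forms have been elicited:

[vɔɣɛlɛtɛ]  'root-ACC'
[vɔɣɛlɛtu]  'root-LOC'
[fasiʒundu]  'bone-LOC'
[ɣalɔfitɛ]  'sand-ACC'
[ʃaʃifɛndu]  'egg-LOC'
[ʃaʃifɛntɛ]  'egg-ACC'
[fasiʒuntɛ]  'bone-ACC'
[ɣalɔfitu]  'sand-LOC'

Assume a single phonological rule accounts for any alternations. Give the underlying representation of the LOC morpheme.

/-du/

The LOC morpheme has two allomorphs, [-du] and [-tu].
By contrast the ACC suffix keeps its initial [t] throughout — that segment must be underlying.
So the underlying form is /-du/, and voiced stops become voiceless after a vowel.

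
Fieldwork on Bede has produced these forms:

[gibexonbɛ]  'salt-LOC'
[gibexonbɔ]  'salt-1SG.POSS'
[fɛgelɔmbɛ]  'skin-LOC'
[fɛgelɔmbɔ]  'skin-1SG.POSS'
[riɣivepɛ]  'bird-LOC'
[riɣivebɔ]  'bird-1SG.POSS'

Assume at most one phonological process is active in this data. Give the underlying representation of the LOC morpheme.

/-pɛ/

The LOC morpheme has two allomorphs, [-bɛ] and [-pɛ].
The 1SG.POSS suffix, which begins with [b], is invariant after every stem; so [b] is not altered by any rule here.
So the underlying form is /-pɛ/, and voiceless stops become voiced after a nasal.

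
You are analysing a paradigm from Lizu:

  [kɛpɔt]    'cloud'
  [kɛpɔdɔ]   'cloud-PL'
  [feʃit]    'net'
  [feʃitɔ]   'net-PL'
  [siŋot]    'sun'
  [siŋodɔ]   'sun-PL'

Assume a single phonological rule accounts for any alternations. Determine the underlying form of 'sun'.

In [siŋot] and [siŋodɔ] the final segment of 'sun' alternates: [t] ~ [d].
If /t/ were underlying and a rule turned it into [d] before the PL suffix, 'net' would also alternate; but it has [t] in both [feʃit] and [feʃitɔ].
The underlying segment must be /d/; voiced obstruents become voiceless word-finally, yielding [t] there.
So 'sun' = /siŋod/.

/siŋod/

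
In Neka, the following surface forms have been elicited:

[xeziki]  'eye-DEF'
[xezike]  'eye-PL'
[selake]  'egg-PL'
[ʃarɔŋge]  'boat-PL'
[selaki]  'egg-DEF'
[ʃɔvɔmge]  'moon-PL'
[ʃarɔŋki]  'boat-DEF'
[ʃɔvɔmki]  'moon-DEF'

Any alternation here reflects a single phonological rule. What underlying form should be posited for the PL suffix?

The PL suffix surfaces as [-ge] and [-ke], depending on the final segment of the stem.
By contrast the DEF suffix keeps its initial [k] throughout — that segment must be underlying.
So the underlying form is /-ge/, and voiced stops become voiceless after a vowel.

/-ge/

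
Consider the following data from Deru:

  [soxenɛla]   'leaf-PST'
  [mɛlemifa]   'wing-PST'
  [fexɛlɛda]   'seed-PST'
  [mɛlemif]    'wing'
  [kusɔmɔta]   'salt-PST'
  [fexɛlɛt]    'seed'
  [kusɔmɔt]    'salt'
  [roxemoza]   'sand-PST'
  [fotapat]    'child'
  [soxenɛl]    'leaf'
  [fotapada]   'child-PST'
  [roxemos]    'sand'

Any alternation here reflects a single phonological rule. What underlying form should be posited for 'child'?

The root 'child' surfaces as [fotapada] and [fotapat], with a stem-final [d] ~ [t] alternation.
The stem 'salt' ([kusɔmɔta], [kusɔmɔt]) shows [t] unchanged in both environments, so [t] cannot be basic with [d] derived before the PST suffix.
Therefore /d/ is basic and [t] is derived by word-final obstruent devoicing (voiced obstruents become voiceless word-finally).
The underlying form of 'child' is therefore /fotapad/.

/fotapad/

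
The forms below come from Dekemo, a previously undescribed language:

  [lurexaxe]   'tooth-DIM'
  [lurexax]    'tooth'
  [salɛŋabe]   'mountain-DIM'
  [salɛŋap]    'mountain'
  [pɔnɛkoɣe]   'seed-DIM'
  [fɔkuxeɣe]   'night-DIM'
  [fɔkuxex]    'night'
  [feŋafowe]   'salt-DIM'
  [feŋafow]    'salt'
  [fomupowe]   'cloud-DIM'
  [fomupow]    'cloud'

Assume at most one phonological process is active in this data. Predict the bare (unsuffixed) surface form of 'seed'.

[pɔnɛkox]

The stem for 'night' ends in [ɣ] in [fɔkuxeɣe] but [x] in [fɔkuxex].
But 'tooth' keeps [x] in both environments ([lurexaxe], [lurexax]), so there is no rule changing /x/ to [ɣ] before the DIM suffix.
So /ɣ/ is underlying, and a rule of word-final obstruent devoicing — voiced obstruents become voiceless word-finally — gives [x].
From [pɔnɛkoɣe] the stem 'seed' is /pɔnɛkoɣ/; word-finally this yields [pɔnɛkox].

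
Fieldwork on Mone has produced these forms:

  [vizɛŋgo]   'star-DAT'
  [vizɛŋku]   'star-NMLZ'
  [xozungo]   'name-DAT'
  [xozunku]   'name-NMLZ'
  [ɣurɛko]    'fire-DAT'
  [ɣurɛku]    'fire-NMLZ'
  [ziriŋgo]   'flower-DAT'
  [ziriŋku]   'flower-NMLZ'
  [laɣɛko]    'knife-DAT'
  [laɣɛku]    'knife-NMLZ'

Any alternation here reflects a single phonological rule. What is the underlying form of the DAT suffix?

The DAT suffix surfaces as [-go] and [-ko], depending on the final segment of the stem.
By contrast the NMLZ suffix keeps its initial [k] throughout — that segment must be underlying.
So the underlying form is /-go/, and voiced stops become voiceless after a vowel.

/-go/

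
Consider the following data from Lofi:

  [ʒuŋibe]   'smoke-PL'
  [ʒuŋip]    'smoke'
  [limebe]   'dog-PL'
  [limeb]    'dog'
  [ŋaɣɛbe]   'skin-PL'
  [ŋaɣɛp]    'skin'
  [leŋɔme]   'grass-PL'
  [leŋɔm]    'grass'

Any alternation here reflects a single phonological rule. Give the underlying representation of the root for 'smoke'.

/ʒuŋip/

The root 'smoke' surfaces as [ʒuŋibe] and [ʒuŋip], with a stem-final [b] ~ [p] alternation.
The stem 'dog' ([limebe], [limeb]) shows [b] unchanged in both environments, so [b] cannot be basic with [p] derived in isolation.
Therefore /p/ is basic and [b] is derived by intervocalic voicing (voiceless stops become voiced between vowels).
The underlying form of 'smoke' is therefore /ʒuŋip/.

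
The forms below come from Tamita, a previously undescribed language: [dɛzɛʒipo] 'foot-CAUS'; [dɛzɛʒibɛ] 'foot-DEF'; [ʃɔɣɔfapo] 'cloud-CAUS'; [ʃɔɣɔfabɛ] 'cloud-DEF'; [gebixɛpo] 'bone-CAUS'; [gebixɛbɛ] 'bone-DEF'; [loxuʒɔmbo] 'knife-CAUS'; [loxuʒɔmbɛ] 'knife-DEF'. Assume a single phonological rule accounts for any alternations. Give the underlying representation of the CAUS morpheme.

/-po/

The CAUS morpheme has two allomorphs, [-bo] and [-po].
The DEF suffix, which begins with [b], is invariant after every stem; so [b] is not altered by any rule here.
The CAUS suffix is therefore /-po/ underlyingly, with post-nasal voicing: voiceless stops become voiced after a nasal.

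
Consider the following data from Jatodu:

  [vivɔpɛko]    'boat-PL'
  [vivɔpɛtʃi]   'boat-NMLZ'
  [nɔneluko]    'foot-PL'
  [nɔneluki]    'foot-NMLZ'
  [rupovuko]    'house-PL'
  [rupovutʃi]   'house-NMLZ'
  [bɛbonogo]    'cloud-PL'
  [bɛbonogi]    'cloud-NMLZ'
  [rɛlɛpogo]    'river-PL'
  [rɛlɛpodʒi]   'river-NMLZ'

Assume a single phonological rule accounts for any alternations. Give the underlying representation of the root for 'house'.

The stem for 'house' ends in [k] in [rupovuko] but [tʃ] in [rupovutʃi].
The stem 'foot' ([nɔneluko], [nɔneluki]) shows [k] unchanged in both environments, so [k] cannot be basic with [tʃ] derived before the NMLZ suffix.
The underlying segment must be /tʃ/; palato-alveolar /tʃ/ and /dʒ/ become [k] and [g] when no front vowel follows, yielding [k] there.

/rupovutʃ/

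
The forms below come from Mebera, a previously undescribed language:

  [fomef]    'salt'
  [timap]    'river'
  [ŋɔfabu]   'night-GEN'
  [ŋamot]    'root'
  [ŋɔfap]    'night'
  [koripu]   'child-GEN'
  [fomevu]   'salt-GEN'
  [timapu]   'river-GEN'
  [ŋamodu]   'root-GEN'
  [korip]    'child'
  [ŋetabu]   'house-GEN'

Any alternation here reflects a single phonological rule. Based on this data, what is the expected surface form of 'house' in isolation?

'night' shows [p] ~ [b] at the end of the stem ([ŋɔfap] vs [ŋɔfabu]).
If /p/ were underlying and a rule turned it into [b] before the GEN suffix, 'child' would also alternate; but it has [p] in both [korip] and [koripu].
So /b/ is underlying, and a rule of word-final obstruent devoicing — voiced obstruents become voiceless word-finally — gives [p].
The one attested form of 'house', [ŋetabu], shows underlying /ŋetab/. Applying the same rule word-finally gives [ŋetap].

[ŋetap]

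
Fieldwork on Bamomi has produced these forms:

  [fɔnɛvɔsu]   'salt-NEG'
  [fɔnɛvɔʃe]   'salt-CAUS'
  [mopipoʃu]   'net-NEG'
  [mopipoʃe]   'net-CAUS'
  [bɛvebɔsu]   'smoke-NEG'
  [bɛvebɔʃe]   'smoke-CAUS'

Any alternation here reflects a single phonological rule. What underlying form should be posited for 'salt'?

In [fɔnɛvɔsu] and [fɔnɛvɔʃe] the final segment of 'salt' alternates: [s] ~ [ʃ].
Compare 'net', with invariant [ʃ] in [mopipoʃu] and [mopipoʃe]: an analysis with underlying /ʃ/ and a rule producing [s] before the NEG suffix would wrongly predict alternation here too.
The underlying segment must be /s/; /s/ becomes palato-alveolar [ʃ] before a front vowel, yielding [ʃ] there.

/fɔnɛvɔs/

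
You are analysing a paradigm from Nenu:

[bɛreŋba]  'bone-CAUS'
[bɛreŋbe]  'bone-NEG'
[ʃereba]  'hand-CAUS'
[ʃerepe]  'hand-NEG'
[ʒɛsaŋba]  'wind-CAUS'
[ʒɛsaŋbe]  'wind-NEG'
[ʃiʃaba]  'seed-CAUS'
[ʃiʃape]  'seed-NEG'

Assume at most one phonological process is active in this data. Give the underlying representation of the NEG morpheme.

/-pe/

The NEG suffix surfaces as [-be] and [-pe], depending on the final segment of the stem.
The CAUS suffix, which begins with [b], is invariant after every stem; so [b] is not altered by any rule here.
The NEG suffix is therefore /-pe/ underlyingly, with post-nasal voicing: voiceless stops become voiced after a nasal.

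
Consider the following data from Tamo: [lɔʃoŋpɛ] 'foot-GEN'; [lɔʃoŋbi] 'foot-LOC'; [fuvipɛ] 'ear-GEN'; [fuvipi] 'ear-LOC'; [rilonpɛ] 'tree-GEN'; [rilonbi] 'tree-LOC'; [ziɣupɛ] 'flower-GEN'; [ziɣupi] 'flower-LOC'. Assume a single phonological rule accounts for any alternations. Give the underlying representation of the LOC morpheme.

/-bi/

The LOC morpheme has two allomorphs, [-bi] and [-pi].
The GEN suffix, which begins with [p], is invariant after every stem; so [p] is not altered by any rule here.
So the underlying form is /-bi/, and voiced stops become voiceless after a vowel.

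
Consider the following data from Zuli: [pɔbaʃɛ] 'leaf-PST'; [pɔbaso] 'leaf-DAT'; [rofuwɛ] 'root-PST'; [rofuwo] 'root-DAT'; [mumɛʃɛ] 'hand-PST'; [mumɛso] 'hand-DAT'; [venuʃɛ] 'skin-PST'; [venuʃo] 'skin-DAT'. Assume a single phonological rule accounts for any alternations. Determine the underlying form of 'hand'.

The stem for 'hand' ends in [ʃ] in [mumɛʃɛ] but [s] in [mumɛso].
But 'skin' keeps [ʃ] in both environments ([venuʃɛ], [venuʃo]), so there is no rule changing /ʃ/ to [s] before the DAT suffix.
The alternation reflects palatalization before a front vowel: /s/ becomes palato-alveolar [ʃ] before a front vowel. /s/ is underlying.

/mumɛs/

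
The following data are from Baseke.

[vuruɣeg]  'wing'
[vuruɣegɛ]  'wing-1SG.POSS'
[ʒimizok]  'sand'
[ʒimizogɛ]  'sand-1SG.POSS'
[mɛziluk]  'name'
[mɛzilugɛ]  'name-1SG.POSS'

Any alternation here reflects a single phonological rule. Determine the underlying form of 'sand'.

/ʒimizok/

'sand' shows [k] ~ [g] at the end of the stem ([ʒimizok] vs [ʒimizogɛ]).
Compare 'wing', with invariant [g] in [vuruɣeg] and [vuruɣegɛ]: an analysis with underlying /g/ and a rule producing [k] in isolation would wrongly predict alternation here too.
The alternation reflects intervocalic voicing: voiceless stops become voiced between vowels. /k/ is underlying.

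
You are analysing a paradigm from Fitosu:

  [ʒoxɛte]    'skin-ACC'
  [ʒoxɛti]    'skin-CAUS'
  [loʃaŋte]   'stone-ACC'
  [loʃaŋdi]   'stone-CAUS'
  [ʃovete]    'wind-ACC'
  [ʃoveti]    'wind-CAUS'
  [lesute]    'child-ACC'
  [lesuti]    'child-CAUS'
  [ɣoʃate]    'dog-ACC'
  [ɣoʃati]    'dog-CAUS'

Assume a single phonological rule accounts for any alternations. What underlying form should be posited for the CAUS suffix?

/-di/

The CAUS morpheme has two allomorphs, [-di] and [-ti].
By contrast the ACC suffix keeps its initial [t] throughout — that segment must be underlying.
So the underlying form is /-di/, and voiced stops become voiceless after a vowel.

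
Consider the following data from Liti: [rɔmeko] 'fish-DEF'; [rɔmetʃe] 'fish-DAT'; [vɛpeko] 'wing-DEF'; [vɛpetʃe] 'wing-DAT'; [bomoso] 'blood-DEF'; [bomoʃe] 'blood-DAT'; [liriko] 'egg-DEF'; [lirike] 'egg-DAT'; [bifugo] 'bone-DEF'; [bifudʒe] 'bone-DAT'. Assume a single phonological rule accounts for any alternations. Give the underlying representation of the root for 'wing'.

/vɛpetʃ/

The root 'wing' surfaces as [vɛpeko] and [vɛpetʃe], with a stem-final [k] ~ [tʃ] alternation.
But 'egg' keeps [k] in both environments ([liriko], [lirike]), so there is no rule changing /k/ to [tʃ] before the DAT suffix.
The underlying segment must be /tʃ/; palato-alveolar /tʃ/, /dʒ/ and /ʃ/ become [k], [g] and [s] when no front vowel follows, yielding [k] there.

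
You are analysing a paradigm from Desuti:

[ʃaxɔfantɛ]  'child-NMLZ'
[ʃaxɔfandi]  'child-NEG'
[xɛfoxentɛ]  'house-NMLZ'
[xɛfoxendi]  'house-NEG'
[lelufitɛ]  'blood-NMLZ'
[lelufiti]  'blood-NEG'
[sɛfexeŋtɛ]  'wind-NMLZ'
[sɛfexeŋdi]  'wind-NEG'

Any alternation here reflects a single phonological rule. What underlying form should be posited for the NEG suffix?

The NEG suffix surfaces as [-di] and [-ti], depending on the final segment of the stem.
By contrast the NMLZ suffix keeps its initial [t] throughout — that segment must be underlying.
The NEG suffix is therefore /-di/ underlyingly, with post-vocalic devoicing: voiced stops become voiceless after a vowel.

/-di/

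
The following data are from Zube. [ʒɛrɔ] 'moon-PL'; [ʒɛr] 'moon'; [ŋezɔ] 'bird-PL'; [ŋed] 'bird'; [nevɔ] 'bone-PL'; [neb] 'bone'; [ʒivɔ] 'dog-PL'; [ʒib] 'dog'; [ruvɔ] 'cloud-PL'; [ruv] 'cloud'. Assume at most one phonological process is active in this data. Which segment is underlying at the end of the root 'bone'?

/b/

In [nevɔ] and [neb] the final segment of 'bone' alternates: [v] ~ [b].
If /v/ were underlying and a rule turned it into [b] in isolation, 'cloud' would also alternate; but it has [v] in both [ruvɔ] and [ruv].
So /b/ is underlying, and a rule of intervocalic spirantization — voiced stops become fricatives between vowels — gives [v].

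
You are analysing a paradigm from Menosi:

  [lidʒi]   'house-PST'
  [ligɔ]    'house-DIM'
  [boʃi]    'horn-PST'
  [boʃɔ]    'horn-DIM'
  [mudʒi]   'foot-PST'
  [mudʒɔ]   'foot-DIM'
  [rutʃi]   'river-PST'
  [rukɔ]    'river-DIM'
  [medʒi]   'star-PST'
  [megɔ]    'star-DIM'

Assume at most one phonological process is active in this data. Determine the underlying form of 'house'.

The stem for 'house' ends in [dʒ] in [lidʒi] but [g] in [ligɔ].
If /dʒ/ were underlying and a rule turned it into [g] before the DIM suffix, 'foot' would also alternate; but it has [dʒ] in both [mudʒi] and [mudʒɔ].
The underlying segment must be /g/; /k/ and /g/ become palato-alveolar [tʃ] and [dʒ] before a front vowel, yielding [dʒ] there.

/lig/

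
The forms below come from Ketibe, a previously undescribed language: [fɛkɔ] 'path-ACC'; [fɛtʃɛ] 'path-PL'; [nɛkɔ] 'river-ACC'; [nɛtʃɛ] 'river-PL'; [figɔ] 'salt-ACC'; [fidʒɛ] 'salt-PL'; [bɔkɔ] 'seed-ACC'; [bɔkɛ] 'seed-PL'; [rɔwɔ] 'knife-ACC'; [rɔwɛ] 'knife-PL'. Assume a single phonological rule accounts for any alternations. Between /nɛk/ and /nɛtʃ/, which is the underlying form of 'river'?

The stem for 'river' ends in [k] in [nɛkɔ] but [tʃ] in [nɛtʃɛ].
The stem 'seed' ([bɔkɔ], [bɔkɛ]) shows [k] unchanged in both environments, so [k] cannot be basic with [tʃ] derived before the PL suffix.
Therefore /tʃ/ is basic and [k] is derived by depalatalization (palato-alveolar /tʃ/ and /dʒ/ become [k] and [g] when no front vowel follows).

/nɛtʃ/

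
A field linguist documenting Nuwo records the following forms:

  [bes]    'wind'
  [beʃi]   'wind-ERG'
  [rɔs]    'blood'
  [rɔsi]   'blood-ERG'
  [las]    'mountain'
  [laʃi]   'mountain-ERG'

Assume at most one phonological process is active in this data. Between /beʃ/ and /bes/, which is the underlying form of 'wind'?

/beʃ/

'wind' shows [s] ~ [ʃ] at the end of the stem ([bes] vs [beʃi]).
Compare 'blood', with invariant [s] in [rɔs] and [rɔsi]: an analysis with underlying /s/ and a rule producing [ʃ] before the ERG suffix would wrongly predict alternation here too.
Therefore /ʃ/ is basic and [s] is derived by depalatalization (palato-alveolar /ʃ/ becomes [s] when no front vowel follows).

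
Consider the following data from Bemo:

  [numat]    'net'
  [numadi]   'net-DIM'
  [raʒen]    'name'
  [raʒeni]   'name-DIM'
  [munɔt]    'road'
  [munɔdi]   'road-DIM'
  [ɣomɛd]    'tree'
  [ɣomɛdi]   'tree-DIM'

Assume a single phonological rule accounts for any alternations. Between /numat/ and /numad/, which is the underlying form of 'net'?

The root 'net' surfaces as [numat] and [numadi], with a stem-final [t] ~ [d] alternation.
Compare 'tree', with invariant [d] in [ɣomɛd] and [ɣomɛdi]: an analysis with underlying /d/ and a rule producing [t] in isolation would wrongly predict alternation here too.
The alternation reflects intervocalic voicing: voiceless stops become voiced between vowels. /t/ is underlying.

/numat/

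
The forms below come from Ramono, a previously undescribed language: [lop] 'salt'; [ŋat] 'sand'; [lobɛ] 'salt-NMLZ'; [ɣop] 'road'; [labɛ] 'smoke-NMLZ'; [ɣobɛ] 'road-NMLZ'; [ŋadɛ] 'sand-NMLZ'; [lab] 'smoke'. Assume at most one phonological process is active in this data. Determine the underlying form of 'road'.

The root 'road' surfaces as [ɣobɛ] and [ɣop], with a stem-final [b] ~ [p] alternation.
If /b/ were underlying and a rule turned it into [p] in isolation, 'smoke' would also alternate; but it has [b] in both [labɛ] and [lab].
So /p/ is underlying, and a rule of intervocalic voicing — voiceless stops become voiced between vowels — gives [b].

/ɣop/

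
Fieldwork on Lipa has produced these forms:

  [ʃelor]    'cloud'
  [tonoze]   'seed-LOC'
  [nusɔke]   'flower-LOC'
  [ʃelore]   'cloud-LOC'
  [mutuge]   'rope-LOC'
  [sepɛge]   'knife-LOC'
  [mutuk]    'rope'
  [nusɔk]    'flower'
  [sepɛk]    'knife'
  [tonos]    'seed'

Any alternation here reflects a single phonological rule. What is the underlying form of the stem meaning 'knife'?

/sepɛg/

In [sepɛge] and [sepɛk] the final segment of 'knife' alternates: [g] ~ [k].
The stem 'flower' ([nusɔke], [nusɔk]) shows [k] unchanged in both environments, so [k] cannot be basic with [g] derived before the LOC suffix.
The underlying segment must be /g/; voiced obstruents become voiceless word-finally, yielding [k] there.
Hence 'knife' is /sepɛg/ underlyingly.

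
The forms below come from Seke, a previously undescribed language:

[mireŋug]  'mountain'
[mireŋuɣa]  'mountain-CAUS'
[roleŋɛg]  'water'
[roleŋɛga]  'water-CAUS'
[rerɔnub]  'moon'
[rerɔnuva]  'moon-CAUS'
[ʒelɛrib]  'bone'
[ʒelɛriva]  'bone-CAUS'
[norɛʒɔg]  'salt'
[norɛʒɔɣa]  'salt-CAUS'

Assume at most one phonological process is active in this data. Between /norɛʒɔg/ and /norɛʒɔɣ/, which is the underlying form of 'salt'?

/norɛʒɔɣ/

The root 'salt' surfaces as [norɛʒɔg] and [norɛʒɔɣa], with a stem-final [g] ~ [ɣ] alternation.
But 'water' keeps [g] in both environments ([roleŋɛg], [roleŋɛga]), so there is no rule changing /g/ to [ɣ] before the CAUS suffix.
Therefore /ɣ/ is basic and [g] is derived by word-final hardening (voiced fricatives become stops word-finally).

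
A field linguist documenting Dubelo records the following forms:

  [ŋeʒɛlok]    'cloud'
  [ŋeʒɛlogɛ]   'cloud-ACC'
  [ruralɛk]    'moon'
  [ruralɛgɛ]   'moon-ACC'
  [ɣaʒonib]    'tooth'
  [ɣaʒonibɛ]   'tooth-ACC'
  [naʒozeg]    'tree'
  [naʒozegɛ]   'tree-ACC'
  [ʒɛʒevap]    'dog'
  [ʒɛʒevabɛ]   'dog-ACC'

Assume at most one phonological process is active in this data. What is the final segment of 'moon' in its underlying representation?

The root 'moon' surfaces as [ruralɛk] and [ruralɛgɛ], with a stem-final [k] ~ [g] alternation.
If /g/ were underlying and a rule turned it into [k] in isolation, 'tree' would also alternate; but it has [g] in both [naʒozeg] and [naʒozegɛ].
Therefore /k/ is basic and [g] is derived by intervocalic voicing (voiceless stops become voiced between vowels).

/k/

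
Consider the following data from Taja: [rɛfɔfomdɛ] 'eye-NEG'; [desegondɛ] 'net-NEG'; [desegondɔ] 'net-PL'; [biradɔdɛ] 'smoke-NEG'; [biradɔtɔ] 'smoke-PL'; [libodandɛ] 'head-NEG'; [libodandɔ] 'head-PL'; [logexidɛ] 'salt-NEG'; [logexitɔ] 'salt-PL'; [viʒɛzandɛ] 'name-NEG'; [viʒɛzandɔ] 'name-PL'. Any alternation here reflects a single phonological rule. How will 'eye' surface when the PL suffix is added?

The PL morpheme has two allomorphs, [-dɔ] and [-tɔ].
The NEG suffix, which begins with [d], is invariant after every stem; so [d] is not altered by any rule here.
The PL suffix is therefore /-tɔ/ underlyingly, with post-nasal voicing: voiceless stops become voiced after a nasal.
After 'eye', which ends in a nasal, the suffix surfaces as [-dɔ], giving [rɛfɔfomdɔ].

[rɛfɔfomdɔ]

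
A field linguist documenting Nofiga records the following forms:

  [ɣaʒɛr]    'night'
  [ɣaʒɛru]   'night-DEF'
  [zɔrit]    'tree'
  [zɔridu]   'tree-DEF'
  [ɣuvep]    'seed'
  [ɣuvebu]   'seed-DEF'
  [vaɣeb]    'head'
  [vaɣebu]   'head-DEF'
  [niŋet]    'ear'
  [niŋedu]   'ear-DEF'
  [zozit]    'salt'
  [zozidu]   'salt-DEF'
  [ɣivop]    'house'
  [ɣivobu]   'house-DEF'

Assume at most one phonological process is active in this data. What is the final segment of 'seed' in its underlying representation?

/p/

The root 'seed' surfaces as [ɣuvep] and [ɣuvebu], with a stem-final [p] ~ [b] alternation.
If /b/ were underlying and a rule turned it into [p] in isolation, 'head' would also alternate; but it has [b] in both [vaɣeb] and [vaɣebu].
The alternation reflects intervocalic voicing: voiceless stops become voiced between vowels. /p/ is underlying.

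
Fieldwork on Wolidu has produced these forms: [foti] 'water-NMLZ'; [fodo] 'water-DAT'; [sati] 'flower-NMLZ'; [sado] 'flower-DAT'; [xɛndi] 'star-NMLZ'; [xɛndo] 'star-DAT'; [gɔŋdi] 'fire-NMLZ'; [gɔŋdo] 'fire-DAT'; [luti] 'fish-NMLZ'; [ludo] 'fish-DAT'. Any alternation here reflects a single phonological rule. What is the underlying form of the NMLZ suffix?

The NMLZ suffix surfaces as [-di] and [-ti], depending on the final segment of the stem.
The DAT suffix, which begins with [d], is invariant after every stem; so [d] is not altered by any rule here.
The NMLZ suffix is therefore /-ti/ underlyingly, with post-nasal voicing: voiceless stops become voiced after a nasal.

/-ti/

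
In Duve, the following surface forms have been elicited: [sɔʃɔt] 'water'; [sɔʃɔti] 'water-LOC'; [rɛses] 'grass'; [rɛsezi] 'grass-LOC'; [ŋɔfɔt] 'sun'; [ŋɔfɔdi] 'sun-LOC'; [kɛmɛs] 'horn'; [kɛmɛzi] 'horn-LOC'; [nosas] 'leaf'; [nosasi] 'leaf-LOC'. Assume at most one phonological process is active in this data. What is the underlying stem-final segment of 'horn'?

/z/

In [kɛmɛs] and [kɛmɛzi] the final segment of 'horn' alternates: [s] ~ [z].
But 'leaf' keeps [s] in both environments ([nosas], [nosasi]), so there is no rule changing /s/ to [z] before the LOC suffix.
The alternation reflects word-final obstruent devoicing: voiced obstruents become voiceless word-finally. /z/ is underlying.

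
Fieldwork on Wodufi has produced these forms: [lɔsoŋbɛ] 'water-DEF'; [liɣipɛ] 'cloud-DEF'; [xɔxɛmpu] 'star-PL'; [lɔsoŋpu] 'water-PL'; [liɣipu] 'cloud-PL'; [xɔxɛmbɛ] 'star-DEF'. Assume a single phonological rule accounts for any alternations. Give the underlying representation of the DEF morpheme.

The DEF morpheme has two allomorphs, [-bɛ] and [-pɛ].
By contrast the PL suffix keeps its initial [p] throughout — that segment must be underlying.
The DEF suffix is therefore /-bɛ/ underlyingly, with post-vocalic devoicing: voiced stops become voiceless after a vowel.

/-bɛ/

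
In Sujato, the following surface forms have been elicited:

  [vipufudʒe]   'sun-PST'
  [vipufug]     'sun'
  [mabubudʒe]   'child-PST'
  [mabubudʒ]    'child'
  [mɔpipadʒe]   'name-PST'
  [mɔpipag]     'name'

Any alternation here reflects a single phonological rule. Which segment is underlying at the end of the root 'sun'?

/g/

The root 'sun' surfaces as [vipufudʒe] and [vipufug], with a stem-final [dʒ] ~ [g] alternation.
But 'child' keeps [dʒ] in both environments ([mabubudʒe], [mabubudʒ]), so there is no rule changing /dʒ/ to [g] in isolation.
So /g/ is underlying, and a rule of palatalization before a front vowel — /g/ becomes palato-alveolar [dʒ] before a front vowel — gives [dʒ].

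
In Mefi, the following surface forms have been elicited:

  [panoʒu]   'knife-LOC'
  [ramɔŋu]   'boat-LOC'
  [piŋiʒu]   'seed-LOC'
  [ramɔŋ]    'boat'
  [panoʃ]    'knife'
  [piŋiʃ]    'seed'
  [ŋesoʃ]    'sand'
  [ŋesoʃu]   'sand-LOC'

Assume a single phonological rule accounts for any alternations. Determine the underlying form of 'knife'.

The stem for 'knife' ends in [ʒ] in [panoʒu] but [ʃ] in [panoʃ].
If /ʃ/ were underlying and a rule turned it into [ʒ] before the LOC suffix, 'sand' would also alternate; but it has [ʃ] in both [ŋesoʃu] and [ŋesoʃ].
The underlying segment must be /ʒ/; voiced obstruents become voiceless word-finally, yielding [ʃ] there.
So 'knife' = /panoʒ/.

/panoʒ/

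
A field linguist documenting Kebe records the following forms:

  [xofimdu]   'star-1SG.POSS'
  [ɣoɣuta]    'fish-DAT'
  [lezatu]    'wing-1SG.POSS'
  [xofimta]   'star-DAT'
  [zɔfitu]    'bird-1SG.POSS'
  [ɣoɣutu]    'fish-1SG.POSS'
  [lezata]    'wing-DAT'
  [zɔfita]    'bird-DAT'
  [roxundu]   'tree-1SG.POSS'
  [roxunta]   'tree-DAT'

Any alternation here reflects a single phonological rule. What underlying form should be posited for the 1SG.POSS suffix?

/-du/

The 1SG.POSS suffix surfaces as [-du] and [-tu], depending on the final segment of the stem.
By contrast the DAT suffix keeps its initial [t] throughout — that segment must be underlying.
The 1SG.POSS suffix is therefore /-du/ underlyingly, with post-vocalic devoicing: voiced stops become voiceless after a vowel.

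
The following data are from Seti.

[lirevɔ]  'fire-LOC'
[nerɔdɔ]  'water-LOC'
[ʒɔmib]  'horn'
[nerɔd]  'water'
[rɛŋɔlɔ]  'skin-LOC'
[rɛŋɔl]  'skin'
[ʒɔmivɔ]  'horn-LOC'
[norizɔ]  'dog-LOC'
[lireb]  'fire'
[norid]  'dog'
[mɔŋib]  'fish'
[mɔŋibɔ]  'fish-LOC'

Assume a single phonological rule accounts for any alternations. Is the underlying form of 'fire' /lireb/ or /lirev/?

/lirev/

'fire' shows [v] ~ [b] at the end of the stem ([lirevɔ] vs [lireb]).
The stem 'fish' ([mɔŋibɔ], [mɔŋib]) shows [b] unchanged in both environments, so [b] cannot be basic with [v] derived before the LOC suffix.
Therefore /v/ is basic and [b] is derived by word-final hardening (voiced fricatives become stops word-finally).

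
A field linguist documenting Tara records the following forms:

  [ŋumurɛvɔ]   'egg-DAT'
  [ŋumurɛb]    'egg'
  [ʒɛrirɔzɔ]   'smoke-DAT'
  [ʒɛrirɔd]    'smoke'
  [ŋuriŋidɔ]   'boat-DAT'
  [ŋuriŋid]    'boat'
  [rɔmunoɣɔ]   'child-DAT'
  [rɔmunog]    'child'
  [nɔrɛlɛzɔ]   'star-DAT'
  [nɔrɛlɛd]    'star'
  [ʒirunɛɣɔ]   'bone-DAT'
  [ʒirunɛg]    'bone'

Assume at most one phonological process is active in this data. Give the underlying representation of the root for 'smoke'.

/ʒɛrirɔz/

The stem for 'smoke' ends in [z] in [ʒɛrirɔzɔ] but [d] in [ʒɛrirɔd].
The stem 'boat' ([ŋuriŋidɔ], [ŋuriŋid]) shows [d] unchanged in both environments, so [d] cannot be basic with [z] derived before the DAT suffix.
So /z/ is underlying, and a rule of word-final hardening — voiced fricatives become stops word-finally — gives [d].
The underlying form of 'smoke' is therefore /ʒɛrirɔz/.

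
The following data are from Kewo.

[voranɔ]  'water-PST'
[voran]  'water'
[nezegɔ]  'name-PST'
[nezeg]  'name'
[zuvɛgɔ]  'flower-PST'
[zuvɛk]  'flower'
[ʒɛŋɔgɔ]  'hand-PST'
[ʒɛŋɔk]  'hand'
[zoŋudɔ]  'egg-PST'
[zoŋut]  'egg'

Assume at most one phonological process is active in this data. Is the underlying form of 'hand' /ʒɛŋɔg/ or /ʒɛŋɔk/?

/ʒɛŋɔk/

'hand' shows [g] ~ [k] at the end of the stem ([ʒɛŋɔgɔ] vs [ʒɛŋɔk]).
The stem 'name' ([nezegɔ], [nezeg]) shows [g] unchanged in both environments, so [g] cannot be basic with [k] derived in isolation.
The alternation reflects intervocalic voicing: voiceless stops become voiced between vowels. /k/ is underlying.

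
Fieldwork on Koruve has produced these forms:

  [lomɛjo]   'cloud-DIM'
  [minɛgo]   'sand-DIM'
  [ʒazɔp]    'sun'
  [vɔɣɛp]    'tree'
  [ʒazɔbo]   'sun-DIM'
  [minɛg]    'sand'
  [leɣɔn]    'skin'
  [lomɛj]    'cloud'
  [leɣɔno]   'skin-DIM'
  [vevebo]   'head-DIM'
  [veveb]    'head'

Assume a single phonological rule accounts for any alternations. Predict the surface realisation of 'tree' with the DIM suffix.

In [ʒazɔbo] and [ʒazɔp] the final segment of 'sun' alternates: [b] ~ [p].
But 'head' keeps [b] in both environments ([vevebo], [veveb]), so there is no rule changing /b/ to [p] in isolation.
So /p/ is underlying, and a rule of intervocalic voicing — voiceless stops become voiced between vowels — gives [b].
The one attested form of 'tree', [vɔɣɛp], shows underlying /vɔɣɛp/. Applying the same rule between vowels gives [vɔɣɛbo].

[vɔɣɛbo]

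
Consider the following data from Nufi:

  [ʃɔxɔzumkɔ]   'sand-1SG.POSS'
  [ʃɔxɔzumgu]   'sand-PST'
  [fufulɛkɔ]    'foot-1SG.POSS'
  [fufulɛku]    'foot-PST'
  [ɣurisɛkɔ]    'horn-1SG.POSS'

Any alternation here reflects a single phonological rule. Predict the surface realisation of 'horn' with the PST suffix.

[ɣurisɛku]

The PST morpheme has two allomorphs, [-gu] and [-ku].
By contrast the 1SG.POSS suffix keeps its initial [k] throughout — that segment must be underlying.
So the underlying form is /-gu/, and voiced stops become voiceless after a vowel.
After 'horn', which ends in a vowel, the suffix surfaces as [-ku], giving [ɣurisɛku].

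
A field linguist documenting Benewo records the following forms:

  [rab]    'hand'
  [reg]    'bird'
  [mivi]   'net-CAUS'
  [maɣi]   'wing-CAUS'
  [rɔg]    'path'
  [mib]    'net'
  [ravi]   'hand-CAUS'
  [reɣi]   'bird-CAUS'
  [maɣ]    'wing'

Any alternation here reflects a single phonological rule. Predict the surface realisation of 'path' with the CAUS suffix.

[rɔɣi]

'bird' shows [ɣ] ~ [g] at the end of the stem ([reɣi] vs [reg]).
But 'wing' keeps [ɣ] in both environments ([maɣi], [maɣ]), so there is no rule changing /ɣ/ to [g] in isolation.
The underlying segment must be /g/; voiced stops become fricatives between vowels, yielding [ɣ] there.
The one attested form of 'path', [rɔg], shows underlying /rɔg/. Applying the same rule between vowels gives [rɔɣi].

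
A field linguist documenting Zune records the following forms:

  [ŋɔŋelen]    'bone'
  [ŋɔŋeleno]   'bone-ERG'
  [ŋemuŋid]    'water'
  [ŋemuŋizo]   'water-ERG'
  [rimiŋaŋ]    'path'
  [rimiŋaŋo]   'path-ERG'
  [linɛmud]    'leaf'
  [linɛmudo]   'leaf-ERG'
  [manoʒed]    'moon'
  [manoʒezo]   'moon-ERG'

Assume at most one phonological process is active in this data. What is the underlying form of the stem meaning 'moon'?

/manoʒez/

The root 'moon' surfaces as [manoʒed] and [manoʒezo], with a stem-final [d] ~ [z] alternation.
If /d/ were underlying and a rule turned it into [z] before the ERG suffix, 'leaf' would also alternate; but it has [d] in both [linɛmud] and [linɛmudo].
Therefore /z/ is basic and [d] is derived by word-final hardening (voiced fricatives become stops word-finally).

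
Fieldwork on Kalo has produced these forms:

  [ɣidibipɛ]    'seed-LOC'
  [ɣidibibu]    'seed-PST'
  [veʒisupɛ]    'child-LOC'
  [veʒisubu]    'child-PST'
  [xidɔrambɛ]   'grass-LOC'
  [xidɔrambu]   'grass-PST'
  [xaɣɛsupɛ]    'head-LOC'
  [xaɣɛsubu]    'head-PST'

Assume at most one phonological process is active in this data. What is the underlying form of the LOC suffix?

The LOC suffix surfaces as [-bɛ] and [-pɛ], depending on the final segment of the stem.
The PST suffix, which begins with [b], is invariant after every stem; so [b] is not altered by any rule here.
So the underlying form is /-pɛ/, and voiceless stops become voiced after a nasal.

/-pɛ/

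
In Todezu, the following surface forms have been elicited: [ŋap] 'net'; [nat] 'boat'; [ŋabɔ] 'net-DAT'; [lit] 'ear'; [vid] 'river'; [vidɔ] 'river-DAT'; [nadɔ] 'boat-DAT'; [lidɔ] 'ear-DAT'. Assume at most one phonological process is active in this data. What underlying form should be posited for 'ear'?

'ear' shows [d] ~ [t] at the end of the stem ([lidɔ] vs [lit]).
If /d/ were underlying and a rule turned it into [t] in isolation, 'river' would also alternate; but it has [d] in both [vidɔ] and [vid].
Therefore /t/ is basic and [d] is derived by intervocalic voicing (voiceless stops become voiced between vowels).

/lit/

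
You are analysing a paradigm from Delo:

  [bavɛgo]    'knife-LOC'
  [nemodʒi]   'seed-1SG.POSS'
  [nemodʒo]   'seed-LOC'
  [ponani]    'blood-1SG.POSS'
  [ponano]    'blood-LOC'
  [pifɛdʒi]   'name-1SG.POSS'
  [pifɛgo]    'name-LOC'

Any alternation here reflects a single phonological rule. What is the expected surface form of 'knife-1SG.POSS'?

The root 'name' surfaces as [pifɛdʒi] and [pifɛgo], with a stem-final [dʒ] ~ [g] alternation.
Compare 'seed', with invariant [dʒ] in [nemodʒi] and [nemodʒo]: an analysis with underlying /dʒ/ and a rule producing [g] before the LOC suffix would wrongly predict alternation here too.
So /g/ is underlying, and a rule of palatalization before a front vowel — /g/ becomes palato-alveolar [dʒ] before a front vowel — gives [dʒ].
The one attested form of 'knife', [bavɛgo], shows underlying /bavɛg/. Applying the same rule before a front vowel gives [bavɛdʒi].

[bavɛdʒi]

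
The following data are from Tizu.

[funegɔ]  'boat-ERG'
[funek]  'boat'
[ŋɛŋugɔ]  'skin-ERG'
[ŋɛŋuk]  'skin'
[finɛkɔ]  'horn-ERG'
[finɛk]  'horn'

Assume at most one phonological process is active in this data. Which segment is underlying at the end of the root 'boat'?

/g/

'boat' shows [g] ~ [k] at the end of the stem ([funegɔ] vs [funek]).
If /k/ were underlying and a rule turned it into [g] before the ERG suffix, 'horn' would also alternate; but it has [k] in both [finɛkɔ] and [finɛk].
The underlying segment must be /g/; voiced obstruents become voiceless word-finally, yielding [k] there.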